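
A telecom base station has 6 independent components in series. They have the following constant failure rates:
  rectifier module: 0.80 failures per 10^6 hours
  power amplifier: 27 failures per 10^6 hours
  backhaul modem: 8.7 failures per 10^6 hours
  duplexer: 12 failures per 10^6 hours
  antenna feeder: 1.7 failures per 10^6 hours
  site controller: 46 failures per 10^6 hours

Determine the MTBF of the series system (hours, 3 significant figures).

10400

Series of exponential components: λ_sys = Σ λ_i
λ_sys = 0.00000080 + 0.000027 + 0.0000087 + 0.000012 + 0.0000017 + 0.000046 = 9.6200e-05 /h
MTBF = 1 / λ_sys = 10400 h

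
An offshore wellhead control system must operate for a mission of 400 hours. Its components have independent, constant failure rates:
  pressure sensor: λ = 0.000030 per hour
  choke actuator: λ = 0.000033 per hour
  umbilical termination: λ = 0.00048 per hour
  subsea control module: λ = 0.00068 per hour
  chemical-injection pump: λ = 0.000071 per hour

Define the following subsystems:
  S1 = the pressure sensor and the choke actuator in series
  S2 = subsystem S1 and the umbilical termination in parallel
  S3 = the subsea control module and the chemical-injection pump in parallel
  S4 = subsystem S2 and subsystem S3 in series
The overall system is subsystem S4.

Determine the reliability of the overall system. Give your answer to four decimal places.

R(pressure sensor) = exp(−0.000030 × 400) = 0.988072
R(choke actuator) = exp(−0.000033 × 400) = 0.986887
R(umbilical termination) = exp(−0.00048 × 400) = 0.825307
R(subsea control module) = exp(−0.00068 × 400) = 0.761854
R(chemical-injection pump) = exp(−0.000071 × 400) = 0.971999
Series (pressure sensor and choke actuator): 0.988072 × 0.986887 = 0.975115
Parallel ([0.975115] and umbilical termination): 1 − (1 − 0.975115)(1 − 0.825307) = 0.995653
Parallel (subsea control module and chemical-injection pump): 1 − (1 − 0.761854)(1 − 0.971999) = 0.993332
Series ([0.995653] and [0.993332]): 0.995653 × 0.993332 = 0.9890

0.9890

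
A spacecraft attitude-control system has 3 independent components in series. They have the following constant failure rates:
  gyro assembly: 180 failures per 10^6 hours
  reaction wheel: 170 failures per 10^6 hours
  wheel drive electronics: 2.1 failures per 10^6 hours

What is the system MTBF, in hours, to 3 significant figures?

2840

Series of exponential components: λ_sys = Σ λ_i
λ_sys = 0.00018 + 0.00017 + 0.0000021 = 3.5210e-04 /h
MTBF = 1 / λ_sys = 2840 h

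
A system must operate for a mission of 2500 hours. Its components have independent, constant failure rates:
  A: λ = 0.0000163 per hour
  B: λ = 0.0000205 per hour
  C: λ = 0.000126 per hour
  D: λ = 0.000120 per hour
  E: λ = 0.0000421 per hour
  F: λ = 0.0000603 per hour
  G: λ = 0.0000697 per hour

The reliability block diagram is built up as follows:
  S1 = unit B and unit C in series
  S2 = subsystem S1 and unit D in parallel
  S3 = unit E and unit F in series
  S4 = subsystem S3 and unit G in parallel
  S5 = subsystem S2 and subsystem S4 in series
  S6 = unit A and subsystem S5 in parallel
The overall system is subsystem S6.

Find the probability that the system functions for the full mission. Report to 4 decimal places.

0.9955

R(A) = exp(−0.0000163 × 2500) = 0.960069
R(B) = exp(−0.0000205 × 2500) = 0.950041
R(C) = exp(−0.000126 × 2500) = 0.729789
R(D) = exp(−0.000120 × 2500) = 0.740818
R(E) = exp(−0.0000421 × 2500) = 0.900099
R(F) = exp(−0.0000603 × 2500) = 0.860063
R(G) = exp(−0.0000697 × 2500) = 0.840087
Series (B and C): 0.950041 × 0.729789 = 0.693329
Parallel ([0.693329] and D): 1 − (1 − 0.693329)(1 − 0.740818) = 0.920516
Series (E and F): 0.900099 × 0.860063 = 0.774142
Parallel ([0.774142] and G): 1 − (1 − 0.774142)(1 − 0.840087) = 0.963882
Series ([0.920516] and [0.963882]): 0.920516 × 0.963882 = 0.887269
Parallel (A and [0.887269]): 1 − (1 − 0.960069)(1 − 0.887269) = 0.9955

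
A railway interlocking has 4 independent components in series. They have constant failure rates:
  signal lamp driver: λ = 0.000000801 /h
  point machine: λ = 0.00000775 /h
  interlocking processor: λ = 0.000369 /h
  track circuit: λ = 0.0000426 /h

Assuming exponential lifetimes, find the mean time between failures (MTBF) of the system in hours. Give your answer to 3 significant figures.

Series of exponential components: λ_sys = Σ λ_i
λ_sys = 0.000000801 + 0.00000775 + 0.000369 + 0.0000426 = 4.2015e-04 /h
MTBF = 1 / λ_sys = 2380 h

2380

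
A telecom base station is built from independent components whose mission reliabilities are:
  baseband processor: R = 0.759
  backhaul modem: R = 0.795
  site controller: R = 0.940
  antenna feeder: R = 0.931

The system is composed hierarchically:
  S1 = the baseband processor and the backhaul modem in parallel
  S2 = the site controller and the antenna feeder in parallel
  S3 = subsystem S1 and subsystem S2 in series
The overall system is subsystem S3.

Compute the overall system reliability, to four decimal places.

0.9467

Parallel (baseband processor and backhaul modem): 1 − (1 − 0.759000)(1 − 0.795000) = 0.950595
Parallel (site controller and antenna feeder): 1 − (1 − 0.940000)(1 − 0.931000) = 0.995860
Series ([0.950595] and [0.995860]): 0.950595 × 0.995860 = 0.9467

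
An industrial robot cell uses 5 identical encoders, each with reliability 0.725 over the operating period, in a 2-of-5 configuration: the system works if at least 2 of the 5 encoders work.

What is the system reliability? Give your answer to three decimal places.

R = Σ_{i=2}^{5} C(5,i) p^i (1−p)^{5−i} with p = 0.725
C(5,2)·0.725^2·0.275^3 = 0.10931
C(5,3)·0.725^3·0.275^2 = 0.28819
C(5,4)·0.725^4·0.275^1 = 0.37989
C(5,5)·0.725^5·0.275^0 = 0.20030
Sum = 0.978

0.978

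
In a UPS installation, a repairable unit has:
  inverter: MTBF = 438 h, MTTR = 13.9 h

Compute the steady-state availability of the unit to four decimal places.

A(inverter) = MTBF/(MTBF+MTTR) = 438/(438+13.9) = 0.9692

0.9692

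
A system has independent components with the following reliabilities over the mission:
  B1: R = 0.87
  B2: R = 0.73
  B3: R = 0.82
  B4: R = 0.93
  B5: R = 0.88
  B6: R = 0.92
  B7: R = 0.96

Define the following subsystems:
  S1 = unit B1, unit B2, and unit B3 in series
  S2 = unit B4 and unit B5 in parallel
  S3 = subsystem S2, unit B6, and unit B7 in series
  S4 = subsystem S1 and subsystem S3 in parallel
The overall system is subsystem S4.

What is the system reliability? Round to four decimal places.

0.9405

Series (B1, B2, and B3): 0.870000 × 0.730000 × 0.820000 = 0.520782
Parallel (B4 and B5): 1 − (1 − 0.930000)(1 − 0.880000) = 0.991600
Series ([0.991600], B6, and B7): 0.991600 × 0.920000 × 0.960000 = 0.875781
Parallel ([0.520782] and [0.875781]): 1 − (1 − 0.520782)(1 − 0.875781) = 0.9405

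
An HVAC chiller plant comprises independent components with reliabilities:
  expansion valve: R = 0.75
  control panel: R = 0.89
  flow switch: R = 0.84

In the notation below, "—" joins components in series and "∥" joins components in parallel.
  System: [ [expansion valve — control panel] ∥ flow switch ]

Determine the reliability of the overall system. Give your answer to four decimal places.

Series (expansion valve and control panel): 0.750000 × 0.890000 = 0.667500
Parallel ([0.667500] and flow switch): 1 − (1 − 0.667500)(1 − 0.840000) = 0.9468

0.9468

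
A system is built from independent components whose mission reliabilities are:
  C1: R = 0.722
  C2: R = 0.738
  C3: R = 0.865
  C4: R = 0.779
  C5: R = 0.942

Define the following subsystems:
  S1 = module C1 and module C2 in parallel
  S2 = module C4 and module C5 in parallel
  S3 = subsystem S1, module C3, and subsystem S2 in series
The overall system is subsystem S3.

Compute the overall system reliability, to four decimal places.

0.7917

Parallel (C1 and C2): 1 − (1 − 0.722000)(1 − 0.738000) = 0.927164
Parallel (C4 and C5): 1 − (1 − 0.779000)(1 − 0.942000) = 0.987182
Series ([0.927164], C3, and [0.987182]): 0.927164 × 0.865000 × 0.987182 = 0.7917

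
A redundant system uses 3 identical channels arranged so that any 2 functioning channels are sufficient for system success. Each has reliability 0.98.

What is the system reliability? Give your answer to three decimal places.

0.999

R = Σ_{i=2}^{3} C(3,i) p^i (1−p)^{3−i} with p = 0.98
C(3,2)·0.98^2·0.02^1 = 0.05762
C(3,3)·0.98^3·0.02^0 = 0.94119
Sum = 0.999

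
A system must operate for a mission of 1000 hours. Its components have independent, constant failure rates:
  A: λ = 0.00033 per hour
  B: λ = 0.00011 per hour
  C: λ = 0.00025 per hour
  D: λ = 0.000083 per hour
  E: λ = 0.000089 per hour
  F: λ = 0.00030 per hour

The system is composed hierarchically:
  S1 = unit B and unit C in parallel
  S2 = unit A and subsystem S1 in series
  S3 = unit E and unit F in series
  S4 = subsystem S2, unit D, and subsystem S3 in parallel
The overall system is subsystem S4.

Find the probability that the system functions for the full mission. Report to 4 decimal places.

R(A) = exp(−0.00033 × 1000) = 0.718924
R(B) = exp(−0.00011 × 1000) = 0.895834
R(C) = exp(−0.00025 × 1000) = 0.778801
R(D) = exp(−0.000083 × 1000) = 0.920351
R(E) = exp(−0.000089 × 1000) = 0.914846
R(F) = exp(−0.00030 × 1000) = 0.740818
Parallel (B and C): 1 − (1 − 0.895834)(1 − 0.778801) = 0.976959
Series (A and [0.976959]): 0.718924 × 0.976959 = 0.702359
Series (E and F): 0.914846 × 0.740818 = 0.677734
Parallel ([0.702359], D, and [0.677734]): 1 − (1 − 0.702359)(1 − 0.920351)(1 − 0.677734) = 0.9924

0.9924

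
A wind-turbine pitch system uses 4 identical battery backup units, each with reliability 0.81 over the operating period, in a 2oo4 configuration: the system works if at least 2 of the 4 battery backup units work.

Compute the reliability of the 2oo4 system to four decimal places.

R = Σ_{i=2}^{4} C(4,i) p^i (1−p)^{4−i} with p = 0.81
C(4,2)·0.81^2·0.19^2 = 0.142111
C(4,3)·0.81^3·0.19^1 = 0.403895
C(4,4)·0.81^4·0.19^0 = 0.430467
Sum = 0.9765

0.9765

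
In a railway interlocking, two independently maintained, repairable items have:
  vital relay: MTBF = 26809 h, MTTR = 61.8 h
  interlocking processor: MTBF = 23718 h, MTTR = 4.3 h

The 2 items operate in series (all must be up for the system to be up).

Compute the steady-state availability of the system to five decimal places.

A(vital relay) = MTBF/(MTBF+MTTR) = 26809/(26809+61.8) = 0.997700
A(interlocking processor) = MTBF/(MTBF+MTTR) = 23718/(23718+4.3) = 0.999819
Series availability: 0.997700 × 0.999819 = 0.99752

0.99752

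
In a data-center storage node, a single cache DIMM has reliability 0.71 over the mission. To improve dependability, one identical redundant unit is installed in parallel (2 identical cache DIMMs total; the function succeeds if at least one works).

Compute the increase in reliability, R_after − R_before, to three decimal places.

0.206

R_before = 0.71
R_after = 1 − (1 − 0.71)^2 = 0.916
ΔR = 0.916 − 0.71 = 0.206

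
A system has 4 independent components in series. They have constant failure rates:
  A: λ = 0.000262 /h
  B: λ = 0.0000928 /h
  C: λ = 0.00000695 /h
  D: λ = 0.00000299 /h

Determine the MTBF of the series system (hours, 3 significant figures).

2740

Series of exponential components: λ_sys = Σ λ_i
λ_sys = 0.000262 + 0.0000928 + 0.00000695 + 0.00000299 = 3.6474e-04 /h
MTBF = 1 / λ_sys = 2740 h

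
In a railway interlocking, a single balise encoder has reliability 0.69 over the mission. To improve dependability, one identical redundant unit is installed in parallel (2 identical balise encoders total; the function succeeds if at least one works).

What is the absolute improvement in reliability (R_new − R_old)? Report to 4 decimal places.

0.2139

R_before = 0.69
R_after = 1 − (1 − 0.69)^2 = 0.9039
ΔR = 0.9039 − 0.69 = 0.2139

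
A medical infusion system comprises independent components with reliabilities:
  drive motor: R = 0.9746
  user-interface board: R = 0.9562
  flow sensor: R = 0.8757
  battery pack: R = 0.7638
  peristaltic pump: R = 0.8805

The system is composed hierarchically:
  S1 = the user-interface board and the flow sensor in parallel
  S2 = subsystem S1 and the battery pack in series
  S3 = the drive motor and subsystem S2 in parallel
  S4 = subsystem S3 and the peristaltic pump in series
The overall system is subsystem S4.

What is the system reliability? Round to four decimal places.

Parallel (user-interface board and flow sensor): 1 − (1 − 0.956200)(1 − 0.875700) = 0.994556
Series ([0.994556] and battery pack): 0.994556 × 0.763800 = 0.759642
Parallel (drive motor and [0.759642]): 1 − (1 − 0.974600)(1 − 0.759642) = 0.993895
Series ([0.993895] and peristaltic pump): 0.993895 × 0.880500 = 0.8751

0.8751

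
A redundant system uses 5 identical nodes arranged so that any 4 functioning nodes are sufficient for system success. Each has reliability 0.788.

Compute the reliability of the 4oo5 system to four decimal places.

0.7125

R = Σ_{i=4}^{5} C(5,i) p^i (1−p)^{5−i} with p = 0.788
C(5,4)·0.788^4·0.212^1 = 0.408706
C(5,5)·0.788^5·0.212^0 = 0.303830
Sum = 0.7125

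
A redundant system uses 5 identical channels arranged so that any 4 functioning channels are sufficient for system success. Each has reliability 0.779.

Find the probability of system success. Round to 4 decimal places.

0.6938

R = Σ_{i=4}^{5} C(5,i) p^i (1−p)^{5−i} with p = 0.779
C(5,4)·0.779^4·0.221^1 = 0.406923
C(5,5)·0.779^5·0.221^0 = 0.286871
Sum = 0.6938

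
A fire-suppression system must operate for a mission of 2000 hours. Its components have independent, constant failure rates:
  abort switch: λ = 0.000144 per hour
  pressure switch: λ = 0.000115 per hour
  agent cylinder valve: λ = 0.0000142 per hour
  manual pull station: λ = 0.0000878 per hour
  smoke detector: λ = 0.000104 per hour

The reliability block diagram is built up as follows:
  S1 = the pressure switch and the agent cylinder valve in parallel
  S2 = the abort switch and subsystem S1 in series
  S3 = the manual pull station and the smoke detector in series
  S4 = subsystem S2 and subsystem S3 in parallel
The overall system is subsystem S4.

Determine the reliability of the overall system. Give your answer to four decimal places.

R(abort switch) = exp(−0.000144 × 2000) = 0.749762
R(pressure switch) = exp(−0.000115 × 2000) = 0.794534
R(agent cylinder valve) = exp(−0.0000142 × 2000) = 0.971999
R(manual pull station) = exp(−0.0000878 × 2000) = 0.838953
R(smoke detector) = exp(−0.000104 × 2000) = 0.812207
Parallel (pressure switch and agent cylinder valve): 1 − (1 − 0.794534)(1 − 0.971999) = 0.994247
Series (abort switch and [0.994247]): 0.749762 × 0.994247 = 0.745449
Series (manual pull station and smoke detector): 0.838953 × 0.812207 = 0.681403
Parallel ([0.745449] and [0.681403]): 1 − (1 − 0.745449)(1 − 0.681403) = 0.9189

0.9189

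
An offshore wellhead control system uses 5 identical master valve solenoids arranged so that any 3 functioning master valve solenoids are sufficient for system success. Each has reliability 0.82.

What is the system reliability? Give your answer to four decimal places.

R = Σ_{i=3}^{5} C(5,i) p^i (1−p)^{5−i} with p = 0.82
C(5,3)·0.82^3·0.18^2 = 0.178643
C(5,4)·0.82^4·0.18^1 = 0.406910
C(5,5)·0.82^5·0.18^0 = 0.370740
Sum = 0.9563

0.9563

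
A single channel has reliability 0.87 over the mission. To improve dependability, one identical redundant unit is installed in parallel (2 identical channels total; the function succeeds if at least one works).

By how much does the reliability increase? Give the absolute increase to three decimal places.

R_before = 0.87
R_after = 1 − (1 − 0.87)^2 = 0.983
ΔR = 0.983 − 0.87 = 0.113

0.113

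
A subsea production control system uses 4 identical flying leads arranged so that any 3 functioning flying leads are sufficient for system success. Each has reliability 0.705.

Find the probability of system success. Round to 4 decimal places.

R = Σ_{i=3}^{4} C(4,i) p^i (1−p)^{4−i} with p = 0.705
C(4,3)·0.705^3·0.295^1 = 0.413475
C(4,4)·0.705^4·0.295^0 = 0.247034
Sum = 0.6605

0.6605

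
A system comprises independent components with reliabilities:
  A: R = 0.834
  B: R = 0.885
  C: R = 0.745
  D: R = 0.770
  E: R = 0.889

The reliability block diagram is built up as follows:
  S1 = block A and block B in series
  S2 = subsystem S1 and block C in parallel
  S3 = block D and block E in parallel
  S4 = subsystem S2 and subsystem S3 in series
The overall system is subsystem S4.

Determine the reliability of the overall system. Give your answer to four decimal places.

Series (A and B): 0.834000 × 0.885000 = 0.738090
Parallel ([0.738090] and C): 1 − (1 − 0.738090)(1 − 0.745000) = 0.933213
Parallel (D and E): 1 − (1 − 0.770000)(1 − 0.889000) = 0.974470
Series ([0.933213] and [0.974470]): 0.933213 × 0.974470 = 0.9094

0.9094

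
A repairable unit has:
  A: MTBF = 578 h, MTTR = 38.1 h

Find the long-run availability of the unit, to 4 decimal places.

A(A) = MTBF/(MTBF+MTTR) = 578/(578+38.1) = 0.9382

0.9382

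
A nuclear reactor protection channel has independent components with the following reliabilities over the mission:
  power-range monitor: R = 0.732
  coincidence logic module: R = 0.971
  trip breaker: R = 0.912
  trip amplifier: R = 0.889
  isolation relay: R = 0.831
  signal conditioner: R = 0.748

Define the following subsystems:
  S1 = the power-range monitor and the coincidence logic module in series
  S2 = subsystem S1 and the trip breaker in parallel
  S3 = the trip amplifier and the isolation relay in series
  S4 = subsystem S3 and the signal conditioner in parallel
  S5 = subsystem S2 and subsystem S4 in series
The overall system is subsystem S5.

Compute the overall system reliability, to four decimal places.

Series (power-range monitor and coincidence logic module): 0.732000 × 0.971000 = 0.710772
Parallel ([0.710772] and trip breaker): 1 − (1 − 0.710772)(1 − 0.912000) = 0.974548
Series (trip amplifier and isolation relay): 0.889000 × 0.831000 = 0.738759
Parallel ([0.738759] and signal conditioner): 1 − (1 − 0.738759)(1 − 0.748000) = 0.934167
Series ([0.974548] and [0.934167]): 0.974548 × 0.934167 = 0.9104

0.9104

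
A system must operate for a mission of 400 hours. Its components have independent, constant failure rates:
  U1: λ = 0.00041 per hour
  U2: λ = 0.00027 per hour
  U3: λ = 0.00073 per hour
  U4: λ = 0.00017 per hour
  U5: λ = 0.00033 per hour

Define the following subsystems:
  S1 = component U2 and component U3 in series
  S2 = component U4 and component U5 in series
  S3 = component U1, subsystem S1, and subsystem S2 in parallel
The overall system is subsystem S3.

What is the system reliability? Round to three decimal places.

R(U1) = exp(−0.00041 × 400) = 0.84874
R(U2) = exp(−0.00027 × 400) = 0.89763
R(U3) = exp(−0.00073 × 400) = 0.74677
R(U4) = exp(−0.00017 × 400) = 0.93426
R(U5) = exp(−0.00033 × 400) = 0.87634
Series (U2 and U3): 0.89763 × 0.74677 = 0.67032
Series (U4 and U5): 0.93426 × 0.87634 = 0.81873
Parallel (U1, [0.67032], and [0.81873]): 1 − (1 − 0.84874)(1 − 0.67032)(1 − 0.81873) = 0.991

0.991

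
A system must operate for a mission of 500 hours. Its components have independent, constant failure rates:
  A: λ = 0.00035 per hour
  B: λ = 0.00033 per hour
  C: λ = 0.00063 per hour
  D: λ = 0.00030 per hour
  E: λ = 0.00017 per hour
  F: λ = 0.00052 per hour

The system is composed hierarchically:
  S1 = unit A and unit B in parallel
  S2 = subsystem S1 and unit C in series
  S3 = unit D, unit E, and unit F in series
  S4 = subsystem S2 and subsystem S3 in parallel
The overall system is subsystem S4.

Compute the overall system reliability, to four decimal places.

R(A) = exp(−0.00035 × 500) = 0.839457
R(B) = exp(−0.00033 × 500) = 0.847894
R(C) = exp(−0.00063 × 500) = 0.729789
R(D) = exp(−0.00030 × 500) = 0.860708
R(E) = exp(−0.00017 × 500) = 0.918512
R(F) = exp(−0.00052 × 500) = 0.771052
Parallel (A and B): 1 − (1 − 0.839457)(1 − 0.847894) = 0.975580
Series ([0.975580] and C): 0.975580 × 0.729789 = 0.711968
Series (D, E, and F): 0.860708 × 0.918512 × 0.771052 = 0.609571
Parallel ([0.711968] and [0.609571]): 1 − (1 − 0.711968)(1 − 0.609571) = 0.8875

0.8875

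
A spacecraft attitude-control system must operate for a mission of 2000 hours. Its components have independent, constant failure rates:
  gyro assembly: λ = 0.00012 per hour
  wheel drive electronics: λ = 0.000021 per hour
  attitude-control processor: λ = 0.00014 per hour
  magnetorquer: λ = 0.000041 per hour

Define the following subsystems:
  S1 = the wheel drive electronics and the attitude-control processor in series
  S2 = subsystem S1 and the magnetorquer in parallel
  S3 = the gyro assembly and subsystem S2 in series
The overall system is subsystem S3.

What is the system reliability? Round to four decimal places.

0.7696

R(gyro assembly) = exp(−0.00012 × 2000) = 0.786628
R(wheel drive electronics) = exp(−0.000021 × 2000) = 0.958870
R(attitude-control processor) = exp(−0.00014 × 2000) = 0.755784
R(magnetorquer) = exp(−0.000041 × 2000) = 0.921272
Series (wheel drive electronics and attitude-control processor): 0.958870 × 0.755784 = 0.724699
Parallel ([0.724699] and magnetorquer): 1 − (1 − 0.724699)(1 − 0.921272) = 0.978326
Series (gyro assembly and [0.978326]): 0.786628 × 0.978326 = 0.7696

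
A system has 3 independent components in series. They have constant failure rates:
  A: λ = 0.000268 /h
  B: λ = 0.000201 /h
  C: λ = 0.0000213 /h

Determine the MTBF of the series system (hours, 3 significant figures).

2040

Series of exponential components: λ_sys = Σ λ_i
λ_sys = 0.000268 + 0.000201 + 0.0000213 = 4.9030e-04 /h
MTBF = 1 / λ_sys = 2040 h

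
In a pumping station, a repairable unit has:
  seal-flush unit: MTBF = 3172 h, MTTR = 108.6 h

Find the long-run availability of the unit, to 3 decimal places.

0.967

A(seal-flush unit) = MTBF/(MTBF+MTTR) = 3172/(3172+108.6) = 0.967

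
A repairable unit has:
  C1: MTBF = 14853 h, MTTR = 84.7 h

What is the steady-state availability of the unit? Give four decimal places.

0.9943

A(C1) = MTBF/(MTBF+MTTR) = 14853/(14853+84.7) = 0.9943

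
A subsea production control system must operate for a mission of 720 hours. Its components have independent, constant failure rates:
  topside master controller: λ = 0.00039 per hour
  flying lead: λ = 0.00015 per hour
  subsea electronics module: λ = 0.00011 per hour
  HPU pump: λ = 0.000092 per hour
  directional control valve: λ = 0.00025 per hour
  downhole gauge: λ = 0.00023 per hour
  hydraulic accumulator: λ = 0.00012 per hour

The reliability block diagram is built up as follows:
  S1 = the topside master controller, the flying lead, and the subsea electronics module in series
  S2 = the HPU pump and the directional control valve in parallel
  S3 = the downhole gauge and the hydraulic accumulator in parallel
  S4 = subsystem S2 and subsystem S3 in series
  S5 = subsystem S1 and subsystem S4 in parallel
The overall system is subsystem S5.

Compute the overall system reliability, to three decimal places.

R(topside master controller) = exp(−0.00039 × 720) = 0.75518
R(flying lead) = exp(−0.00015 × 720) = 0.89763
R(subsea electronics module) = exp(−0.00011 × 720) = 0.92386
R(HPU pump) = exp(−0.000092 × 720) = 0.93591
R(directional control valve) = exp(−0.00025 × 720) = 0.83527
R(downhole gauge) = exp(−0.00023 × 720) = 0.84739
R(hydraulic accumulator) = exp(−0.00012 × 720) = 0.91723
Series (topside master controller, flying lead, and subsea electronics module): 0.75518 × 0.89763 × 0.92386 = 0.62626
Parallel (HPU pump and directional control valve): 1 − (1 − 0.93591)(1 − 0.83527) = 0.98944
Parallel (downhole gauge and hydraulic accumulator): 1 − (1 − 0.84739)(1 − 0.91723) = 0.98737
Series ([0.98944] and [0.98737]): 0.98944 × 0.98737 = 0.97694
Parallel ([0.62626] and [0.97694]): 1 − (1 − 0.62626)(1 − 0.97694) = 0.991

0.991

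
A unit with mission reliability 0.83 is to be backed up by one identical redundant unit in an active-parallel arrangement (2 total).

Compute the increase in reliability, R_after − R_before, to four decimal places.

R_before = 0.83
R_after = 1 − (1 − 0.83)^2 = 0.9711
ΔR = 0.9711 − 0.83 = 0.1411

0.1411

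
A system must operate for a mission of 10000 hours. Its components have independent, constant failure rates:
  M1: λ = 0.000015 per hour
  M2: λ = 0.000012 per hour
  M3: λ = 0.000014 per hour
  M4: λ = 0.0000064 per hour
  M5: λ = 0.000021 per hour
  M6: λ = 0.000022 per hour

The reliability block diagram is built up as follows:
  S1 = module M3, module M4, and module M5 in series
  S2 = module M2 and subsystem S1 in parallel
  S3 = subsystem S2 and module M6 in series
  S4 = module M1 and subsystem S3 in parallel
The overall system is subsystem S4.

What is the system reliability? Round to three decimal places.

0.968

R(M1) = exp(−0.000015 × 10000) = 0.86071
R(M2) = exp(−0.000012 × 10000) = 0.88692
R(M3) = exp(−0.000014 × 10000) = 0.86936
R(M4) = exp(−0.0000064 × 10000) = 0.93800
R(M5) = exp(−0.000021 × 10000) = 0.81058
R(M6) = exp(−0.000022 × 10000) = 0.80252
Series (M3, M4, and M5): 0.86936 × 0.93800 × 0.81058 = 0.66100
Parallel (M2 and [0.66100]): 1 − (1 − 0.88692)(1 − 0.66100) = 0.96167
Series ([0.96167] and M6): 0.96167 × 0.80252 = 0.77176
Parallel (M1 and [0.77176]): 1 − (1 − 0.86071)(1 − 0.77176) = 0.968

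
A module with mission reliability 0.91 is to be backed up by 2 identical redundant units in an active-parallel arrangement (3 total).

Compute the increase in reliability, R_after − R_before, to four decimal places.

0.0893

R_before = 0.91
R_after = 1 − (1 − 0.91)^3 = 0.9993
ΔR = 0.9993 − 0.91 = 0.0893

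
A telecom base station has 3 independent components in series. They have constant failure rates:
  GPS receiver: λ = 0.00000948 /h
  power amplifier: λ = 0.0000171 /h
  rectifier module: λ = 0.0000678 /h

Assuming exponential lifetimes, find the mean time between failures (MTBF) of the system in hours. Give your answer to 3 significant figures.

Series of exponential components: λ_sys = Σ λ_i
λ_sys = 0.00000948 + 0.0000171 + 0.0000678 = 9.4380e-05 /h
MTBF = 1 / λ_sys = 10600 h

10600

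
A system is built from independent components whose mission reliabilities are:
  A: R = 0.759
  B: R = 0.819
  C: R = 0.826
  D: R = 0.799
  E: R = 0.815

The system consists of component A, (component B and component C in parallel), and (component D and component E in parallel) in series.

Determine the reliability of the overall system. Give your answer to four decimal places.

0.7078

Parallel (B and C): 1 − (1 − 0.819000)(1 − 0.826000) = 0.968506
Parallel (D and E): 1 − (1 − 0.799000)(1 − 0.815000) = 0.962815
Series (A, [0.968506], and [0.962815]): 0.759000 × 0.968506 × 0.962815 = 0.7078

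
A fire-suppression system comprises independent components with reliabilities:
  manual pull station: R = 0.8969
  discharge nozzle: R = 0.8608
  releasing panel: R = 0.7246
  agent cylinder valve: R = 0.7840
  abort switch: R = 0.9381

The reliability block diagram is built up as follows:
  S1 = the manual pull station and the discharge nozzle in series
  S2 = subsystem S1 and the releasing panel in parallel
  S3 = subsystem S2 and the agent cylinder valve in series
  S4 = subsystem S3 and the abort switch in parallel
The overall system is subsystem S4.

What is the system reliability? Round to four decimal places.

Series (manual pull station and discharge nozzle): 0.896900 × 0.860800 = 0.772052
Parallel ([0.772052] and releasing panel): 1 − (1 − 0.772052)(1 − 0.724600) = 0.937223
Series ([0.937223] and agent cylinder valve): 0.937223 × 0.784000 = 0.734783
Parallel ([0.734783] and abort switch): 1 − (1 − 0.734783)(1 − 0.938100) = 0.9836

0.9836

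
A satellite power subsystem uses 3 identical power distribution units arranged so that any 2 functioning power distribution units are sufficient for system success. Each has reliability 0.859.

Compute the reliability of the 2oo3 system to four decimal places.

R = Σ_{i=2}^{3} C(3,i) p^i (1−p)^{3−i} with p = 0.859
C(3,2)·0.859^2·0.141^1 = 0.312124
C(3,3)·0.859^3·0.141^0 = 0.633840
Sum = 0.9460

0.9460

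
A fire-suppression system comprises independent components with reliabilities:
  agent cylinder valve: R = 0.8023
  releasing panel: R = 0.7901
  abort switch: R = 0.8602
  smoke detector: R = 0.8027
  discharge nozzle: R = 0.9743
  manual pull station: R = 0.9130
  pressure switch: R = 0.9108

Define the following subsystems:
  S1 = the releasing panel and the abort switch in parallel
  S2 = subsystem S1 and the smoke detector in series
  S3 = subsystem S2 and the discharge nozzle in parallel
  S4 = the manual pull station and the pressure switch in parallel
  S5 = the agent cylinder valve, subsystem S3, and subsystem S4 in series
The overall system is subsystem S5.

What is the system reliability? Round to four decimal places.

Parallel (releasing panel and abort switch): 1 − (1 − 0.790100)(1 − 0.860200) = 0.970656
Series ([0.970656] and smoke detector): 0.970656 × 0.802700 = 0.779146
Parallel ([0.779146] and discharge nozzle): 1 − (1 − 0.779146)(1 − 0.974300) = 0.994324
Parallel (manual pull station and pressure switch): 1 − (1 − 0.913000)(1 − 0.910800) = 0.992240
Series (agent cylinder valve, [0.994324], and [0.992240]): 0.802300 × 0.994324 × 0.992240 = 0.7916

0.7916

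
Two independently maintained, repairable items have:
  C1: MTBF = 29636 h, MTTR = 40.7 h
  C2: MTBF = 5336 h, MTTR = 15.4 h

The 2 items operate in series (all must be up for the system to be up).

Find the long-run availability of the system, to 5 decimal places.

0.99575

A(C1) = MTBF/(MTBF+MTTR) = 29636/(29636+40.7) = 0.998629
A(C2) = MTBF/(MTBF+MTTR) = 5336/(5336+15.4) = 0.997122
Series availability: 0.998629 × 0.997122 = 0.99575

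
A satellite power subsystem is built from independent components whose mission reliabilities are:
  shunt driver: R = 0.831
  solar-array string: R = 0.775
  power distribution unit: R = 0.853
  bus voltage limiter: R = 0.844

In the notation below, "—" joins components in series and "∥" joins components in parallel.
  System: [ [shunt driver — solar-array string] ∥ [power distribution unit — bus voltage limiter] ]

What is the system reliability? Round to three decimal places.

0.900

Series (shunt driver and solar-array string): 0.83100 × 0.77500 = 0.64403
Series (power distribution unit and bus voltage limiter): 0.85300 × 0.84400 = 0.71993
Parallel ([0.64403] and [0.71993]): 1 − (1 − 0.64403)(1 − 0.71993) = 0.900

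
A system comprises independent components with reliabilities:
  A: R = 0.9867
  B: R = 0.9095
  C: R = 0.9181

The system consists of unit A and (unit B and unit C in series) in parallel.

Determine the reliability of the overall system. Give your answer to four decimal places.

Series (B and C): 0.909500 × 0.918100 = 0.835012
Parallel (A and [0.835012]): 1 − (1 − 0.986700)(1 − 0.835012) = 0.9978

0.9978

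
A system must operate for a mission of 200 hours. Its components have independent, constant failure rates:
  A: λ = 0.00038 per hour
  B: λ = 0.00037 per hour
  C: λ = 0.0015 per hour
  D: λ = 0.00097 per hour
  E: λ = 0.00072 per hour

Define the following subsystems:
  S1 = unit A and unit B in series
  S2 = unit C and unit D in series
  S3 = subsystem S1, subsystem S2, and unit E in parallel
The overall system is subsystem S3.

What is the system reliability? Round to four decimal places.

0.9927

R(A) = exp(−0.00038 × 200) = 0.926816
R(B) = exp(−0.00037 × 200) = 0.928672
R(C) = exp(−0.0015 × 200) = 0.740818
R(D) = exp(−0.00097 × 200) = 0.823658
R(E) = exp(−0.00072 × 200) = 0.865888
Series (A and B): 0.926816 × 0.928672 = 0.860708
Series (C and D): 0.740818 × 0.823658 = 0.610181
Parallel ([0.860708], [0.610181], and E): 1 − (1 − 0.860708)(1 − 0.610181)(1 − 0.865888) = 0.9927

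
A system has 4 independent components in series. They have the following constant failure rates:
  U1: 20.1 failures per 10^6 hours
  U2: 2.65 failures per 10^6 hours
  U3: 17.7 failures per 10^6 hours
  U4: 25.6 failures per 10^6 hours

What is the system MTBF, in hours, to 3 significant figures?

Series of exponential components: λ_sys = Σ λ_i
λ_sys = 0.0000201 + 0.00000265 + 0.0000177 + 0.0000256 = 6.6050e-05 /h
MTBF = 1 / λ_sys = 15100 h

15100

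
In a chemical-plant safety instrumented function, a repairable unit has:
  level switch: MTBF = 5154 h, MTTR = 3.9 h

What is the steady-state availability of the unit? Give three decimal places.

0.999

A(level switch) = MTBF/(MTBF+MTTR) = 5154/(5154+3.9) = 0.999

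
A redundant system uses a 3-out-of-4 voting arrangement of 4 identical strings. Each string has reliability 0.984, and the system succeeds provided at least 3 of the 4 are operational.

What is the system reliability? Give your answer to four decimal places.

R = Σ_{i=3}^{4} C(4,i) p^i (1−p)^{4−i} with p = 0.984
C(4,3)·0.984^3·0.016^1 = 0.060977
C(4,4)·0.984^4·0.016^0 = 0.937520
Sum = 0.9985

0.9985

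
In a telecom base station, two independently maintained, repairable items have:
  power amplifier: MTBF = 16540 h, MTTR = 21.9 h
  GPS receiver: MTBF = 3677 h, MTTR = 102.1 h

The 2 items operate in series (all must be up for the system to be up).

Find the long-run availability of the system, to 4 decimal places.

A(power amplifier) = MTBF/(MTBF+MTTR) = 16540/(16540+21.9) = 0.998678
A(GPS receiver) = MTBF/(MTBF+MTTR) = 3677/(3677+102.1) = 0.972983
Series availability: 0.998678 × 0.972983 = 0.9717

0.9717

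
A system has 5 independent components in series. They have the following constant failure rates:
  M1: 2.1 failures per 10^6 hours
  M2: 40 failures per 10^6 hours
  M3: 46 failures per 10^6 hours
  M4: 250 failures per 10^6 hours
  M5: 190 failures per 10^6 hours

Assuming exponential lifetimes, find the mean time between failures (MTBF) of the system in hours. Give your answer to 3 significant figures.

Series of exponential components: λ_sys = Σ λ_i
λ_sys = 0.0000021 + 0.000040 + 0.000046 + 0.00025 + 0.00019 = 5.2810e-04 /h
MTBF = 1 / λ_sys = 1890 h

1890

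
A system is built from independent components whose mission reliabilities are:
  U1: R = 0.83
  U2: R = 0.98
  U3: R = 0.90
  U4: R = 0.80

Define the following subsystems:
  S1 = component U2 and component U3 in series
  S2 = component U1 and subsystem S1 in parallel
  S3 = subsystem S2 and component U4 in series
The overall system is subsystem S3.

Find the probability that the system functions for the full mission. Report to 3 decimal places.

Series (U2 and U3): 0.98000 × 0.90000 = 0.88200
Parallel (U1 and [0.88200]): 1 − (1 − 0.83000)(1 − 0.88200) = 0.97994
Series ([0.97994] and U4): 0.97994 × 0.80000 = 0.784

0.784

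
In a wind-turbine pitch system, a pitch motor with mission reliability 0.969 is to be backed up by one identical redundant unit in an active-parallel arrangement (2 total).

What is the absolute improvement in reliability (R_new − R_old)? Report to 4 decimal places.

0.0300

R_before = 0.969
R_after = 1 − (1 − 0.969)^2 = 0.9990
ΔR = 0.9990 − 0.969 = 0.0300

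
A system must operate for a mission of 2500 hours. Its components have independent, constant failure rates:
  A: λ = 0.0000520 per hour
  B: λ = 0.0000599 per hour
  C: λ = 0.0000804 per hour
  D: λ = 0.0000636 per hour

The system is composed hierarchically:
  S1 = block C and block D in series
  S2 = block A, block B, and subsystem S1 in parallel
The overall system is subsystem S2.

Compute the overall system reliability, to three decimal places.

R(A) = exp(−0.0000520 × 2500) = 0.87810
R(B) = exp(−0.0000599 × 2500) = 0.86092
R(C) = exp(−0.0000804 × 2500) = 0.81791
R(D) = exp(−0.0000636 × 2500) = 0.85300
Series (C and D): 0.81791 × 0.85300 = 0.69768
Parallel (A, B, and [0.69768]): 1 − (1 − 0.87810)(1 − 0.86092)(1 − 0.69768) = 0.995

0.995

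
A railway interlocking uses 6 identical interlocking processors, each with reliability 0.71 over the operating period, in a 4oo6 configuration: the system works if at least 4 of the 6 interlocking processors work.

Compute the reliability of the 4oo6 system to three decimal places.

0.763

R = Σ_{i=4}^{6} C(6,i) p^i (1−p)^{6−i} with p = 0.71
C(6,4)·0.71^4·0.29^2 = 0.32057
C(6,5)·0.71^5·0.29^1 = 0.31394
C(6,6)·0.71^6·0.29^0 = 0.12810
Sum = 0.763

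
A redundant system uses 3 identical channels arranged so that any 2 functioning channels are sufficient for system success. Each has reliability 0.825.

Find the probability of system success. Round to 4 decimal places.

R = Σ_{i=2}^{3} C(3,i) p^i (1−p)^{3−i} with p = 0.825
C(3,2)·0.825^2·0.175^1 = 0.357328
C(3,3)·0.825^3·0.175^0 = 0.561516
Sum = 0.9188

0.9188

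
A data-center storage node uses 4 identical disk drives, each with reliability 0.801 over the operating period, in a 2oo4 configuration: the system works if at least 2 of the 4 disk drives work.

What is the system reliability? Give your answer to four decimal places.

0.9732

R = Σ_{i=2}^{4} C(4,i) p^i (1−p)^{4−i} with p = 0.801
C(4,2)·0.801^2·0.199^2 = 0.152448
C(4,3)·0.801^3·0.199^1 = 0.409082
C(4,4)·0.801^4·0.199^0 = 0.411652
Sum = 0.9732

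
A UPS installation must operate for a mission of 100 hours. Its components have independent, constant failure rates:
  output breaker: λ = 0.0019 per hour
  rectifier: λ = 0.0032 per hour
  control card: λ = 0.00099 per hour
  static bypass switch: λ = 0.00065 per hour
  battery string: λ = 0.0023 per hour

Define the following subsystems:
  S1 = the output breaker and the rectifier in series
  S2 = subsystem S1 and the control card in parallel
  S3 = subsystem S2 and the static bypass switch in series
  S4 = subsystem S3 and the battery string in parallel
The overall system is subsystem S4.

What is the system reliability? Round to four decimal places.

0.9798

R(output breaker) = exp(−0.0019 × 100) = 0.826959
R(rectifier) = exp(−0.0032 × 100) = 0.726149
R(control card) = exp(−0.00099 × 100) = 0.905743
R(static bypass switch) = exp(−0.00065 × 100) = 0.937067
R(battery string) = exp(−0.0023 × 100) = 0.794534
Series (output breaker and rectifier): 0.826959 × 0.726149 = 0.600495
Parallel ([0.600495] and control card): 1 − (1 − 0.600495)(1 − 0.905743) = 0.962344
Series ([0.962344] and static bypass switch): 0.962344 × 0.937067 = 0.901781
Parallel ([0.901781] and battery string): 1 − (1 − 0.901781)(1 − 0.794534) = 0.9798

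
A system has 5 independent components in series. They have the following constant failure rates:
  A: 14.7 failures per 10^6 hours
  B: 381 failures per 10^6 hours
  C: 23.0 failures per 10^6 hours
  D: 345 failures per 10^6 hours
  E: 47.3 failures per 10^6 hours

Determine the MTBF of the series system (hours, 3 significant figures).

Series of exponential components: λ_sys = Σ λ_i
λ_sys = 0.0000147 + 0.000381 + 0.0000230 + 0.000345 + 0.0000473 = 8.1100e-04 /h
MTBF = 1 / λ_sys = 1230 h

1230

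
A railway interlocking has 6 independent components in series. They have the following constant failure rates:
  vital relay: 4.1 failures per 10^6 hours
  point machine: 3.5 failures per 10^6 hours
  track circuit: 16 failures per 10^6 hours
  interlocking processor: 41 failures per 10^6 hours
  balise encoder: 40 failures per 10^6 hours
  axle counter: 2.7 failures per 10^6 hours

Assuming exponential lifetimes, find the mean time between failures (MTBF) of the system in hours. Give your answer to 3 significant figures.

9320

Series of exponential components: λ_sys = Σ λ_i
λ_sys = 0.0000041 + 0.0000035 + 0.000016 + 0.000041 + 0.000040 + 0.0000027 = 1.0730e-04 /h
MTBF = 1 / λ_sys = 9320 h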